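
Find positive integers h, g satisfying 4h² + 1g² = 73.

Try small values of h and check whether (73 - 4h²)/1 is a perfect square.
h = 4: 4·4² = 64, so 1g² = 73 - 64 = 9, giving g² = 9, g = 3.
Check: 4·4² + 1·3² = 64 + 9 = 73 ✓

h = 4, g = 3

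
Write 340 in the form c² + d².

We need to find integers c, d > 0 such that c² + d² = 340.
Trying c = 4: d² = 340 - 4² = 340 - 16 = 324
d = 18
Check: 4² + 18² = 16 + 324 = 340 ✓

340 = 4² + 18²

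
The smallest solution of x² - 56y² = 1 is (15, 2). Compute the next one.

Solutions to x² - Dy² = 1 are generated by powers of (x₀ + y₀√D).
The next solution satisfies x₁ + y₁√56 = (x₀ + y₀√56)², giving:
x₁ = x₀² + 56y₀² = 15² + 56·2² = 225 + 224 = 449
y₁ = 2x₀y₀ = 2·15·2 = 60

Verify: 449² - 56·60² = 201601 - 201600 = 1 ✓

x = 449, y = 60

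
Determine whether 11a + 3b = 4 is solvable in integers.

Step 1: Compute gcd(11, 3).
gcd(11, 3) = 1

Step 2: Check divisibility.
Does 1 divide 4? 4 = 1 x 4, so yes.

By the theorem on linear Diophantine equations, 11a + 3b = 4 has integer solutions if and only if gcd(11, 3) divides 4. Since 1 | 4, solutions exist.

Yes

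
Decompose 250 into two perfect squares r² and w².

We need to find integers r, w > 0 such that r² + w² = 250.
Trying r = 5: w² = 250 - 5² = 250 - 25 = 225
w = 15
Check: 5² + 15² = 25 + 225 = 250 ✓

250 = 5² + 15²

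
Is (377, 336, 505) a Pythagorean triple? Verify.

Compute a² + b² = 377² + 336² = 142129 + 112896 = 255025
Compute c² = 505² = 255025
Since 255025 = 255025, confirmed.

Yes, it is a Pythagorean triple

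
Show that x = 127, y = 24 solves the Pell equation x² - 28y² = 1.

Compute x² = 127² = 16129
Compute 28y² = 28·24² = 28·576 = 16128
x² - 28y² = 16129 - 16128 = 1
Since this equals 1, (127, 24) is a solution.

Yes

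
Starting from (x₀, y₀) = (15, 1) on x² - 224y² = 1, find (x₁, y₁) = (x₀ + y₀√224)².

Solutions to x² - Dy² = 1 are generated by powers of (x₀ + y₀√D).
The next solution satisfies x₁ + y₁√224 = (x₀ + y₀√224)², giving:
x₁ = x₀² + 224y₀² = 15² + 224·1² = 225 + 224 = 449
y₁ = 2x₀y₀ = 2·15·1 = 30

Verify: 449² - 224·30² = 201601 - 201600 = 1 ✓

x = 449, y = 30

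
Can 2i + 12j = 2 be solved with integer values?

Step 1: Compute gcd(2, 12).
gcd(2, 12) = 2

Step 2: Check divisibility.
Does 2 divide 2? 2 = 2 x 1, so yes.

By the theorem on linear Diophantine equations, 2i + 12j = 2 has integer solutions if and only if gcd(2, 12) divides 2. Since 2 | 2, solutions exist.

Yes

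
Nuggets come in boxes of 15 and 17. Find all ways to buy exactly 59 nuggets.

We need non-negative integers (x, y) with 15x + 17y = 59.
For each x in 0..3, check if 59 - 15x is a non-negative multiple of 17.
No x yields an integer y ≥ 0.

No solution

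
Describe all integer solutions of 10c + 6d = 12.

Step 1: Compute gcd(10, 6) = 2.
Since 2 divides 12, solutions exist.

Step 2: Find a particular solution using extended Euclidean algorithm.
We get c₀ = -6, d₀ = 12.
Check: 10*-6 + 6*12 = 12 = 12 ✓

Step 3: Write the general solution.
c = -6 + (6/2)t = -6 + 3t
d = 12 - (10/2)t = 12 - 5t
for any integer t.

c = -6 + 3t, d = 12 - 5t for integer t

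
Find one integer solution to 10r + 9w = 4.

Step 1: Check solvability.
gcd(10, 9) = 1
Since 1 divides 4, solutions exist.

Step 2: Apply extended Euclidean algorithm to find gcd.
We find integers such that 10*x0 + 9*y0 = 1

Step 3: Scale the particular solution.
Multiply by 4/1 = 4:
r = 4, w = -4

Step 4: Verify.
10*(4) + 9*(-4) = 4 = 4 ✓

r = 4, w = -4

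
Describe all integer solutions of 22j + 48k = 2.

Step 1: Compute gcd(22, 48) = 2.
Since 2 divides 2, solutions exist.

Step 2: Find a particular solution using extended Euclidean algorithm.
We get j₀ = 11, k₀ = -5.
Check: 22*11 + 48*-5 = 2 = 2 ✓

Step 3: Write the general solution.
j = 11 + (48/2)t = 11 + 24t
k = -5 - (22/2)t = -5 - 11t
for any integer t.

j = 11 + 24t, k = -5 - 11t for integer t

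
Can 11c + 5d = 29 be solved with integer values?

Step 1: Compute gcd(11, 5).
gcd(11, 5) = 1

Step 2: Check divisibility.
Does 1 divide 29? 29 = 1 x 29, so yes.

By the theorem on linear Diophantine equations, 11c + 5d = 29 has integer solutions if and only if gcd(11, 5) divides 29. Since 1 | 29, solutions exist.

Yes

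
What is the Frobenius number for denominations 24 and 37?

For two coprime denominations a and b, the Frobenius number (largest value not representable as a non-negative combination) is ab - a - b.
Here gcd(24, 37) = 1, so they are coprime.
F(24, 37) = 24·37 - 24 - 37 = 888 - 61 = 827

827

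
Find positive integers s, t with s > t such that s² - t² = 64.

Factor: s² - t² = (s+t)(s-t) = 64.
We need two factors of 64 with the same parity.
Use s+t = 32 and s-t = 2 (product 32·2 = 64).
Adding: 2s = 34, so s = 17.
Subtracting: 2t = 30, so t = 15.
Check: 17² - 15² = 289 - 225 = 64 ✓

s = 17, t = 15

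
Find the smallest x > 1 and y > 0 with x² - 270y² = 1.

We seek the smallest positive integers (x, y) with x² - 270y² = 1, i.e., x² = 270y² + 1.
Try successive y values:
y = 1: x² = 270·1² + 1 = 271, not a perfect square
y = 2: x² = 270·2² + 1 = 1081, not a perfect square
y = 3: x² = 270·3² + 1 = 2431, not a perfect square
... continuing the search (or via continued fractions) ...
y = 322: x² = 270·322² + 1 = 27994681, x = 5291 ✓

Verify: 5291² - 270·322² = 27994681 - 27994680 = 1 ✓

x = 5291, y = 322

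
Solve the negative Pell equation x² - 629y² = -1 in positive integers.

We need x² = 629y² - 1. Try successive y:
y = 1: x² = 629·1² - 1 = 628, not a perfect square
y = 2: x² = 629·2² - 1 = 2515, not a perfect square
y = 3: x² = 629·3² - 1 = 5660, not a perfect square
...
y = 313: x² = 629·313² - 1 = 61622500 = 7850² ✓
Check: 7850² - 629·313² = 61622500 - 61622501 = -1 ✓

x = 7850, y = 313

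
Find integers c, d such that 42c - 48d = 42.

Step 1: Check solvability.
gcd(42, 48) = 6
Since 6 divides 42, solutions exist.

Step 2: Apply extended Euclidean algorithm to find gcd.
We find integers such that 42*x0 + 48*y0 = 6

Step 3: Scale the particular solution.
Multiply by 42/6 = 7:
c = -7, d = -7

Step 4: Verify.
42*(-7) - 48*(-7) = 42 = 42 ✓

c = -7, d = -7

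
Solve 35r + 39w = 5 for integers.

Step 1: Check solvability.
gcd(35, 39) = 1
Since 1 divides 5, solutions exist.

Step 2: Apply extended Euclidean algorithm to find gcd.
We find integers such that 35*x0 + 39*y0 = 1

Step 3: Scale the particular solution.
Multiply by 5/1 = 5:
r = -50, w = 45

Step 4: Verify.
35*(-50) + 39*(45) = 5 = 5 ✓

r = -50, w = 45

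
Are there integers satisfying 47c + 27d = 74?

Step 1: Compute gcd(47, 27).
gcd(47, 27) = 1

Step 2: Check divisibility.
Does 1 divide 74? 74 = 1 x 74, so yes.

By the theorem on linear Diophantine equations, 47c + 27d = 74 has integer solutions if and only if gcd(47, 27) divides 74. Since 1 | 74, solutions exist.

Yes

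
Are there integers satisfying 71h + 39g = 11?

Step 1: Compute gcd(71, 39).
gcd(71, 39) = 1

Step 2: Check divisibility.
Does 1 divide 11? 11 = 1 x 11, so yes.

By the theorem on linear Diophantine equations, 71h + 39g = 11 has integer solutions if and only if gcd(71, 39) divides 11. Since 1 | 11, solutions exist.

Yes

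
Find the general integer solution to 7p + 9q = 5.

Step 1: Compute gcd(7, 9) = 1.
Since 1 divides 5, solutions exist.

Step 2: Find a particular solution using extended Euclidean algorithm.
We get p₀ = 20, q₀ = -15.
Check: 7*20 + 9*-15 = 5 = 5 ✓

Step 3: Write the general solution.
p = 20 + (9/1)t = 20 + 9t
q = -15 - (7/1)t = -15 - 7t
for any integer t.

p = 20 + 9t, q = -15 - 7t for integer t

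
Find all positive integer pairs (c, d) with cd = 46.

The positive divisors of 46 are: 1, 2, 23, 46.
Each divisor d gives the pair (d, 46/d):
(1, 46), (2, 23), (23, 2), (46, 1)

(1, 46), (2, 23), (23, 2), (46, 1)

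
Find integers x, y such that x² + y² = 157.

We need to find integers x, y > 0 such that x² + y² = 157.
Trying x = 6: y² = 157 - 6² = 157 - 36 = 121
y = 11
Check: 6² + 11² = 36 + 121 = 157 ✓

157 = 6² + 11²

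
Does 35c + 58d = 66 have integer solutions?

Step 1: Compute gcd(35, 58).
gcd(35, 58) = 1

Step 2: Check divisibility.
Does 1 divide 66? 66 = 1 x 66, so yes.

By the theorem on linear Diophantine equations, 35c + 58d = 66 has integer solutions if and only if gcd(35, 58) divides 66. Since 1 | 66, solutions exist.

Yes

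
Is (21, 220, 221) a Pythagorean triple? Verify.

Compute a² + b² = 21² + 220² = 441 + 48400 = 48841
Compute c² = 221² = 48841
Since 48841 = 48841, confirmed.

Yes, it is a Pythagorean triple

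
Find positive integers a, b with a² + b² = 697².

We need a² + b² = 697² = 485809.
Trying: 455² + 528² = 207025 + 278784 = 485809 ✓

(455, 528, 697)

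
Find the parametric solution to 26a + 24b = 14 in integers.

Step 1: Compute gcd(26, 24) = 2.
Since 2 divides 14, solutions exist.

Step 2: Find a particular solution using extended Euclidean algorithm.
We get a₀ = 7, b₀ = -7.
Check: 26*7 + 24*-7 = 14 = 14 ✓

Step 3: Write the general solution.
a = 7 + (24/2)t = 7 + 12t
b = -7 - (26/2)t = -7 - 13t
for any integer t.

a = 7 + 12t, b = -7 - 13t for integer t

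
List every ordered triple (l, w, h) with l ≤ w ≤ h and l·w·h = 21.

Iterate l from 1 to ⌊21^(1/3)⌋. For each l dividing 21, iterate w ≥ l with w dividing 21/l, and set h = 21/(l·w).
Triples found (2): (1×1×21), (1×3×7)

(1×1×21), (1×3×7)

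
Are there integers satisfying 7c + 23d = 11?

Step 1: Compute gcd(7, 23).
gcd(7, 23) = 1

Step 2: Check divisibility.
Does 1 divide 11? 11 = 1 x 11, so yes.

By the theorem on linear Diophantine equations, 7c + 23d = 11 has integer solutions if and only if gcd(7, 23) divides 11. Since 1 | 11, solutions exist.

Yes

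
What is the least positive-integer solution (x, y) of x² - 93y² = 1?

We seek the smallest positive integers (x, y) with x² - 93y² = 1, i.e., x² = 93y² + 1.
Try successive y values:
y = 1: x² = 93·1² + 1 = 94, not a perfect square
y = 2: x² = 93·2² + 1 = 373, not a perfect square
y = 3: x² = 93·3² + 1 = 838, not a perfect square
... continuing the search (or via continued fractions) ...
y = 1260: x² = 93·1260² + 1 = 147646801, x = 12151 ✓

Verify: 12151² - 93·1260² = 147646801 - 147646800 = 1 ✓

x = 12151, y = 1260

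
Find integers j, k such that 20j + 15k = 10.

Step 1: Check solvability.
gcd(20, 15) = 5
Since 5 divides 10, solutions exist.

Step 2: Apply extended Euclidean algorithm to find gcd.
We find integers such that 20*x0 + 15*y0 = 5

Step 3: Scale the particular solution.
Multiply by 10/5 = 2:
j = 2, k = -2

Step 4: Verify.
20*(2) + 15*(-2) = 10 = 10 ✓

j = 2, k = -2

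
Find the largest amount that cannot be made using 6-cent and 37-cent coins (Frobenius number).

For two coprime denominations a and b, the Frobenius number (largest value not representable as a non-negative combination) is ab - a - b.
Here gcd(6, 37) = 1, so they are coprime.
F(6, 37) = 6·37 - 6 - 37 = 222 - 43 = 179

179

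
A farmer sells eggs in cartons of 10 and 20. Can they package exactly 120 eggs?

We need non-negative a, b with 10a + 20b = 120.
gcd(10, 20) = 10 divides 120.
Try a = 0: 20b = 120 - 0 = 120, so b = 6.
One way: 0 cartons of 10 and 6 cartons of 20.

Yes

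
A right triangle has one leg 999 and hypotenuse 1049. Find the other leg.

b² = c² - a² = 1100401 - 998001 = 102400
b = 320

320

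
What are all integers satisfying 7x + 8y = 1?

Step 1: Compute gcd(7, 8) = 1.
Since 1 divides 1, solutions exist.

Step 2: Find a particular solution using extended Euclidean algorithm.
We get x₀ = -1, y₀ = 1.
Check: 7*-1 + 8*1 = 1 = 1 ✓

Step 3: Write the general solution.
x = -1 + (8/1)t = -1 + 8t
y = 1 - (7/1)t = 1 - 7t
for any integer t.

x = -1 + 8t, y = 1 - 7t for integer t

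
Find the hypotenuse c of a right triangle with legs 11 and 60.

c² = a² + b² = 11² + 60² = 121 + 3600 = 3721
c = 61

61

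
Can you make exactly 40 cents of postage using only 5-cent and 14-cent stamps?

We need non-negative x, y with 5x + 14y = 40.
gcd(5, 14) = 1 divides 40, so integer solutions exist.
Search for a non-negative one: x = 8 gives 14y = 40 - 40 = 0, so y = 0.
Check: 5·8 + 14·0 = 40 ✓

Yes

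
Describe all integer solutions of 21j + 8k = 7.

Step 1: Compute gcd(21, 8) = 1.
Since 1 divides 7, solutions exist.

Step 2: Find a particular solution using extended Euclidean algorithm.
We get j₀ = -21, k₀ = 56.
Check: 21*-21 + 8*56 = 7 = 7 ✓

Step 3: Write the general solution.
j = -21 + (8/1)t = -21 + 8t
k = 56 - (21/1)t = 56 - 21t
for any integer t.

j = -21 + 8t, k = 56 - 21t for integer t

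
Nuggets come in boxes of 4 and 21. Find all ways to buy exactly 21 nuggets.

We need non-negative integers (x, y) with 4x + 21y = 21.
For each x in 0..5, check if 21 - 4x is a non-negative multiple of 21.
x = 0: 21y = 21, y = 1 ✓

(0 boxes of 4, 1 boxes of 21)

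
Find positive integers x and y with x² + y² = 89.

We need to find integers x, y > 0 such that x² + y² = 89.
Trying x = 5: y² = 89 - 5² = 89 - 25 = 64
y = 8
Check: 5² + 8² = 25 + 64 = 89 ✓

89 = 5² + 8²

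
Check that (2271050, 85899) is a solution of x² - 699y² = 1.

Compute x² = 2271050² = 5157668102500
Compute 699y² = 699·85899² = 699·7378638201 = 5157668102499
x² - 699y² = 5157668102500 - 5157668102499 = 1
Since this equals 1, (2271050, 85899) is a solution.

Yes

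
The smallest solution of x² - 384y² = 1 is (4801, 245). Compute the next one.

Solutions to x² - Dy² = 1 are generated by powers of (x₀ + y₀√D).
The next solution satisfies x₁ + y₁√384 = (x₀ + y₀√384)², giving:
x₁ = x₀² + 384y₀² = 4801² + 384·245² = 23049601 + 23049600 = 46099201
y₁ = 2x₀y₀ = 2·4801·245 = 2352490

Verify: 46099201² - 384·2352490² = 2125136332838401 - 2125136332838400 = 1 ✓

x = 46099201, y = 2352490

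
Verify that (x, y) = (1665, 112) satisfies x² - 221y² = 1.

Compute x² = 1665² = 2772225
Compute 221y² = 221·112² = 221·12544 = 2772224
x² - 221y² = 2772225 - 2772224 = 1
Since this equals 1, (1665, 112) is a solution.

Yes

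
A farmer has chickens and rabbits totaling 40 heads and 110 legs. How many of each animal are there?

Let c = chickens, r = rabbits.
Heads: c + r = 40
Legs: 2c + 4r = 110
From the first equation, c = 40 - r. Substitute:
2(40 - r) + 4r = 110
80 + 2r = 110
r = (110 - 80)/2 = 15
c = 40 - 15 = 25

Chickens: 25, Rabbits: 15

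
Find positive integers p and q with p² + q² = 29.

We need to find integers p, q > 0 such that p² + q² = 29.
Trying p = 2: q² = 29 - 2² = 29 - 4 = 25
q = 5
Check: 2² + 5² = 4 + 25 = 29 ✓

29 = 2² + 5²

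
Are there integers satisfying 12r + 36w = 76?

Step 1: Compute gcd(12, 36).
gcd(12, 36) = 12

Step 2: Check divisibility.
Does 12 divide 76? 76 = 12 x 6 + 4, so no.

By the theorem on linear Diophantine equations, 12r + 36w = 76 has integer solutions if and only if gcd(12, 36) divides 76. Since 12 does not divide 76, no solutions exist.

No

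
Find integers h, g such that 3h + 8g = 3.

Step 1: Check solvability.
gcd(3, 8) = 1
Since 1 divides 3, solutions exist.

Step 2: Apply extended Euclidean algorithm to find gcd.
We find integers such that 3*x0 + 8*y0 = 1

Step 3: Scale the particular solution.
Multiply by 3/1 = 3:
h = 9, g = -3

Step 4: Verify.
3*(9) + 8*(-3) = 3 = 3 ✓

h = 9, g = -3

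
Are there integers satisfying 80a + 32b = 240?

Step 1: Compute gcd(80, 32).
gcd(80, 32) = 16

Step 2: Check divisibility.
Does 16 divide 240? 240 = 16 x 15, so yes.

By the theorem on linear Diophantine equations, 80a + 32b = 240 has integer solutions if and only if gcd(80, 32) divides 240. Since 16 | 240, solutions exist.

Yes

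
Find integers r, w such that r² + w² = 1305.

We need to find integers r, w > 0 such that r² + w² = 1305.
Trying r = 3: w² = 1305 - 3² = 1305 - 9 = 1296
w = 36
Check: 3² + 36² = 9 + 1296 = 1305 ✓

1305 = 3² + 36²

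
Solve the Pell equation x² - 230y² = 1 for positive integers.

We seek the smallest positive integers (x, y) with x² - 230y² = 1, i.e., x² = 230y² + 1.
Try successive y values:
y = 1: x² = 230·1² + 1 = 231, not a perfect square
y = 2: x² = 230·2² + 1 = 921, not a perfect square
y = 3: x² = 230·3² + 1 = 2071, not a perfect square
... continuing the search (or via continued fractions) ...
y = 6: x² = 230·6² + 1 = 8281, x = 91 ✓

Verify: 91² - 230·6² = 8281 - 8280 = 1 ✓

x = 91, y = 6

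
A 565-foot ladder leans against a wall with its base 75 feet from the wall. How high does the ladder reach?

The ladder, wall, and ground form a right triangle with hypotenuse 565 and one leg 75.
By the Pythagorean theorem: h² = 565² - 75² = 319225 - 5625 = 313600
h = √313600 = 560 feet

560 feet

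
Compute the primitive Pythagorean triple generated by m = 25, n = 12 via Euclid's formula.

a = m² - n² = 25² - 12² = 625 - 144 = 481
b = 2mn = 2·25·12 = 600
c = m² + n² = 625 + 144 = 769
Verify: 481² + 600² = 231361 + 360000 = 591361 = 769² ✓

(481, 600, 769)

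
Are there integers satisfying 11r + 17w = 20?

Step 1: Compute gcd(11, 17).
gcd(11, 17) = 1

Step 2: Check divisibility.
Does 1 divide 20? 20 = 1 x 20, so yes.

By the theorem on linear Diophantine equations, 11r + 17w = 20 has integer solutions if and only if gcd(11, 17) divides 20. Since 1 | 20, solutions exist.

Yes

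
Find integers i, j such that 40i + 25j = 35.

Step 1: Check solvability.
gcd(40, 25) = 5
Since 5 divides 35, solutions exist.

Step 2: Apply extended Euclidean algorithm to find gcd.
We find integers such that 40*x0 + 25*y0 = 5

Step 3: Scale the particular solution.
Multiply by 35/5 = 7:
i = 14, j = -21

Step 4: Verify.
40*(14) + 25*(-21) = 35 = 35 ✓

i = 14, j = -21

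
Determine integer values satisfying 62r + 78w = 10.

Step 1: Check solvability.
gcd(62, 78) = 2
Since 2 divides 10, solutions exist.

Step 2: Apply extended Euclidean algorithm to find gcd.
We find integers such that 62*x0 + 78*y0 = 2

Step 3: Scale the particular solution.
Multiply by 10/2 = 5:
r = -25, w = 20

Step 4: Verify.
62*(-25) + 78*(20) = 10 = 10 ✓

r = -25, w = 20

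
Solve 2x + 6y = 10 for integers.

Step 1: Check solvability.
gcd(2, 6) = 2
Since 2 divides 10, solutions exist.

Step 2: Apply extended Euclidean algorithm to find gcd.
We find integers such that 2*x0 + 6*y0 = 2

Step 3: Scale the particular solution.
Multiply by 10/2 = 5:
x = 5, y = 0

Step 4: Verify.
2*(5) + 6*(0) = 10 = 10 ✓

x = 5, y = 0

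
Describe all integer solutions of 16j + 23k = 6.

Step 1: Compute gcd(16, 23) = 1.
Since 1 divides 6, solutions exist.

Step 2: Find a particular solution using extended Euclidean algorithm.
We get j₀ = -60, k₀ = 42.
Check: 16*-60 + 23*42 = 6 = 6 ✓

Step 3: Write the general solution.
j = -60 + (23/1)t = -60 + 23t
k = 42 - (16/1)t = 42 - 16t
for any integer t.

j = -60 + 23t, k = 42 - 16t for integer t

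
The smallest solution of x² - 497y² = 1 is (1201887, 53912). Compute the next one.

Solutions to x² - Dy² = 1 are generated by powers of (x₀ + y₀√D).
The next solution satisfies x₁ + y₁√497 = (x₀ + y₀√497)², giving:
x₁ = x₀² + 497y₀² = 1201887² + 497·53912² = 1444532360769 + 1444532360768 = 2889064721537
y₁ = 2x₀y₀ = 2·1201887·53912 = 129592263888

Verify: 2889064721537² - 497·129592263888² = 8346694965229663351642369 - 8346694965229663351642368 = 1 ✓

x = 2889064721537, y = 129592263888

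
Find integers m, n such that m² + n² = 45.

We need to find integers m, n > 0 such that m² + n² = 45.
Trying m = 3: n² = 45 - 3² = 45 - 9 = 36
n = 6
Check: 3² + 6² = 9 + 36 = 45 ✓

45 = 3² + 6²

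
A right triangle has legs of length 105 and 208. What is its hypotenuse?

c² = a² + b² = 105² + 208² = 11025 + 43264 = 54289
c = 233

233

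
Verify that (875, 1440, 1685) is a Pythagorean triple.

Compute a² + b² = 875² + 1440² = 765625 + 2073600 = 2839225
Compute c² = 1685² = 2839225
Since 2839225 = 2839225, confirmed.

Yes, it is a Pythagorean triple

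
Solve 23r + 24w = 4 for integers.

Step 1: Check solvability.
gcd(23, 24) = 1
Since 1 divides 4, solutions exist.

Step 2: Apply extended Euclidean algorithm to find gcd.
We find integers such that 23*x0 + 24*y0 = 1

Step 3: Scale the particular solution.
Multiply by 4/1 = 4:
r = -4, w = 4

Step 4: Verify.
23*(-4) + 24*(4) = 4 = 4 ✓

r = -4, w = 4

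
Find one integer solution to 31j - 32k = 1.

Step 1: Check solvability.
gcd(31, 32) = 1
Since 1 divides 1, solutions exist.

Step 2: Apply extended Euclidean algorithm to find gcd.
We find integers such that 31*x0 + 32*y0 = 1

Step 3: Scale the particular solution.
Multiply by 1/1 = 1:
j = -1, k = -1

Step 4: Verify.
31*(-1) - 32*(-1) = 1 = 1 ✓

j = -1, k = -1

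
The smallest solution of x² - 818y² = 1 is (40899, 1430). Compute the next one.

Solutions to x² - Dy² = 1 are generated by powers of (x₀ + y₀√D).
The next solution satisfies x₁ + y₁√818 = (x₀ + y₀√818)², giving:
x₁ = x₀² + 818y₀² = 40899² + 818·1430² = 1672728201 + 1672728200 = 3345456401
y₁ = 2x₀y₀ = 2·40899·1430 = 116971140

Verify: 3345456401² - 818·116971140² = 11192078530991872801 - 11192078530991872800 = 1 ✓

x = 3345456401, y = 116971140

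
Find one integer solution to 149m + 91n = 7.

Step 1: Check solvability.
gcd(149, 91) = 1
Since 1 divides 7, solutions exist.

Step 2: Apply extended Euclidean algorithm to find gcd.
We find integers such that 149*x0 + 91*y0 = 1

Step 3: Scale the particular solution.
Multiply by 7/1 = 7:
m = 77, n = -126

Step 4: Verify.
149*(77) + 91*(-126) = 7 = 7 ✓

m = 77, n = -126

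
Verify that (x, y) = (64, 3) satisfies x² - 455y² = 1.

Compute x² = 64² = 4096
Compute 455y² = 455·3² = 455·9 = 4095
x² - 455y² = 4096 - 4095 = 1
Since this equals 1, (64, 3) is a solution.

Yes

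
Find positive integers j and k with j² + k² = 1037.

We need to find integers j, k > 0 such that j² + k² = 1037.
Trying j = 14: k² = 1037 - 14² = 1037 - 196 = 841
k = 29
Check: 14² + 29² = 196 + 841 = 1037 ✓

1037 = 14² + 29²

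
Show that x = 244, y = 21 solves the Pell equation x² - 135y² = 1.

Compute x² = 244² = 59536
Compute 135y² = 135·21² = 135·441 = 59535
x² - 135y² = 59536 - 59535 = 1
Since this equals 1, (244, 21) is a solution.

Yes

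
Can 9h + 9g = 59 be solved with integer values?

Step 1: Compute gcd(9, 9).
gcd(9, 9) = 9

Step 2: Check divisibility.
Does 9 divide 59? 59 = 9 x 6 + 5, so no.

By the theorem on linear Diophantine equations, 9h + 9g = 59 has integer solutions if and only if gcd(9, 9) divides 59. Since 9 does not divide 59, no solutions exist.

No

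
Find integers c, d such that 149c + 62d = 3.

Step 1: Check solvability.
gcd(149, 62) = 1
Since 1 divides 3, solutions exist.

Step 2: Apply extended Euclidean algorithm to find gcd.
We find integers such that 149*x0 + 62*y0 = 1

Step 3: Scale the particular solution.
Multiply by 3/1 = 3:
c = 15, d = -36

Step 4: Verify.
149*(15) + 62*(-36) = 3 = 3 ✓

c = 15, d = -36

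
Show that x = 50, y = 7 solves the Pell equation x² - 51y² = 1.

Compute x² = 50² = 2500
Compute 51y² = 51·7² = 51·49 = 2499
x² - 51y² = 2500 - 2499 = 1
Since this equals 1, (50, 7) is a solution.

Yes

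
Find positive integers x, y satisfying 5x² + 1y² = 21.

Try small values of x and check whether (21 - 5x²)/1 is a perfect square.
x = 2: 5·2² = 20, so 1y² = 21 - 20 = 1, giving y² = 1, y = 1.
Check: 5·2² + 1·1² = 20 + 1 = 21 ✓

x = 2, y = 1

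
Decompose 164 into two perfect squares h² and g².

We need to find integers h, g > 0 such that h² + g² = 164.
Trying h = 8: g² = 164 - 8² = 164 - 64 = 100
g = 10
Check: 8² + 10² = 64 + 100 = 164 ✓

164 = 8² + 10²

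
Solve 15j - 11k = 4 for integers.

Step 1: Check solvability.
gcd(15, 11) = 1
Since 1 divides 4, solutions exist.

Step 2: Apply extended Euclidean algorithm to find gcd.
We find integers such that 15*x0 + 11*y0 = 1

Step 3: Scale the particular solution.
Multiply by 4/1 = 4:
j = 12, k = 16

Step 4: Verify.
15*(12) - 11*(16) = 4 = 4 ✓

j = 12, k = 16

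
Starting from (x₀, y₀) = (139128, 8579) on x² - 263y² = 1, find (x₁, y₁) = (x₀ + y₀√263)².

Solutions to x² - Dy² = 1 are generated by powers of (x₀ + y₀√D).
The next solution satisfies x₁ + y₁√263 = (x₀ + y₀√263)², giving:
x₁ = x₀² + 263y₀² = 139128² + 263·8579² = 19356600384 + 19356600383 = 38713200767
y₁ = 2x₀y₀ = 2·139128·8579 = 2387158224

Verify: 38713200767² - 263·2387158224² = 1498711913626049388289 - 1498711913626049388288 = 1 ✓

x = 38713200767, y = 2387158224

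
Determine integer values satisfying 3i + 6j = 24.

Step 1: Check solvability.
gcd(3, 6) = 3
Since 3 divides 24, solutions exist.

Step 2: Apply extended Euclidean algorithm to find gcd.
We find integers such that 3*x0 + 6*y0 = 3

Step 3: Scale the particular solution.
Multiply by 24/3 = 8:
i = 8, j = 0

Step 4: Verify.
3*(8) + 6*(0) = 24 = 24 ✓

i = 8, j = 0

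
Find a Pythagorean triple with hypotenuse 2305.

We need a² + b² = 2305² = 5313025.
Trying: 1305² + 1900² = 1703025 + 3610000 = 5313025 ✓

(1305, 1900, 2305)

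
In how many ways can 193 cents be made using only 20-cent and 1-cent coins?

We need non-negative integers (x, y) with 20x + 1y = 193.
For each x from 0 to 9, check if (193 - 20x) is a non-negative multiple of 1.
Solutions (x, y): (0,193), (1,173), (2,153), (3,133), ...
Count: 10

10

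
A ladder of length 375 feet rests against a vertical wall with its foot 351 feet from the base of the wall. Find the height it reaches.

The ladder, wall, and ground form a right triangle with hypotenuse 375 and one leg 351.
By the Pythagorean theorem: h² = 375² - 351² = 140625 - 123201 = 17424
h = √17424 = 132 feet

132 feet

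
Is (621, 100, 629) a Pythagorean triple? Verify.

Compute a² + b² = 621² + 100² = 385641 + 10000 = 395641
Compute c² = 629² = 395641
Since 395641 = 395641, confirmed.

Yes, it is a Pythagorean triple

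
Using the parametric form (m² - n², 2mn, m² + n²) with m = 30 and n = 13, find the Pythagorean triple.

a = m² - n² = 900 - 169 = 731
b = 2mn = 2·30·13 = 780
c = m² + n² = 900 + 169 = 1069
Verify: 731² + 780² = 534361 + 608400 = 1142761 = 1069² ✓

(731, 780, 1069)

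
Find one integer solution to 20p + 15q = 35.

Step 1: Check solvability.
gcd(20, 15) = 5
Since 5 divides 35, solutions exist.

Step 2: Apply extended Euclidean algorithm to find gcd.
We find integers such that 20*x0 + 15*y0 = 5

Step 3: Scale the particular solution.
Multiply by 35/5 = 7:
p = 7, q = -7

Step 4: Verify.
20*(7) + 15*(-7) = 35 = 35 ✓

p = 7, q = -7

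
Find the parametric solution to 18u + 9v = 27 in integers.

Step 1: Compute gcd(18, 9) = 9.
Since 9 divides 27, solutions exist.

Step 2: Find a particular solution using extended Euclidean algorithm.
We get u₀ = 0, v₀ = 3.
Check: 18*0 + 9*3 = 27 = 27 ✓

Step 3: Write the general solution.
u = 0 + (9/9)t = 0 + 1t
v = 3 - (18/9)t = 3 - 2t
for any integer t.

u = 0 + 1t, v = 3 - 2t for integer t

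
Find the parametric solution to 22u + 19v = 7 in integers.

Step 1: Compute gcd(22, 19) = 1.
Since 1 divides 7, solutions exist.

Step 2: Find a particular solution using extended Euclidean algorithm.
We get u₀ = -42, v₀ = 49.
Check: 22*-42 + 19*49 = 7 = 7 ✓

Step 3: Write the general solution.
u = -42 + (19/1)t = -42 + 19t
v = 49 - (22/1)t = 49 - 22t
for any integer t.

u = -42 + 19t, v = 49 - 22t for integer t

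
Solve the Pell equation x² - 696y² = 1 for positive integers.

We seek the smallest positive integers (x, y) with x² - 696y² = 1, i.e., x² = 696y² + 1.
Try successive y values:
y = 1: x² = 696·1² + 1 = 697, not a perfect square
y = 2: x² = 696·2² + 1 = 2785, not a perfect square
y = 3: x² = 696·3² + 1 = 6265, not a perfect square
... continuing the search (or via continued fractions) ...
y = 55: x² = 696·55² + 1 = 2105401, x = 1451 ✓

Verify: 1451² - 696·55² = 2105401 - 2105400 = 1 ✓

x = 1451, y = 55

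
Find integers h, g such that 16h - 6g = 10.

Step 1: Check solvability.
gcd(16, 6) = 2
Since 2 divides 10, solutions exist.

Step 2: Apply extended Euclidean algorithm to find gcd.
We find integers such that 16*x0 + 6*y0 = 2

Step 3: Scale the particular solution.
Multiply by 10/2 = 5:
h = -5, g = -15

Step 4: Verify.
16*(-5) - 6*(-15) = 10 = 10 ✓

h = -5, g = -15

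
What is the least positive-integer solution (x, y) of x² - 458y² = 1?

We seek the smallest positive integers (x, y) with x² - 458y² = 1, i.e., x² = 458y² + 1.
Try successive y values:
y = 1: x² = 458·1² + 1 = 459, not a perfect square
y = 2: x² = 458·2² + 1 = 1833, not a perfect square
y = 3: x² = 458·3² + 1 = 4123, not a perfect square
... continuing the search (or via continued fractions) ...
y = 1070: x² = 458·1070² + 1 = 524364201, x = 22899 ✓

Verify: 22899² - 458·1070² = 524364201 - 524364200 = 1 ✓

x = 22899, y = 1070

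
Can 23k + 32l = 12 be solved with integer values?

Step 1: Compute gcd(23, 32).
gcd(23, 32) = 1

Step 2: Check divisibility.
Does 1 divide 12? 12 = 1 x 12, so yes.

By the theorem on linear Diophantine equations, 23k + 32l = 12 has integer solutions if and only if gcd(23, 32) divides 12. Since 1 | 12, solutions exist.

Yes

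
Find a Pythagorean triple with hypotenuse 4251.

We need a² + b² = 4251² = 18071001.
Trying: 795² + 4176² = 632025 + 17438976 = 18071001 ✓

(795, 4176, 4251)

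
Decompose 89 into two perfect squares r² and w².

We need to find integers r, w > 0 such that r² + w² = 89.
Trying r = 5: w² = 89 - 5² = 89 - 25 = 64
w = 8
Check: 5² + 8² = 25 + 64 = 89 ✓

89 = 5² + 8²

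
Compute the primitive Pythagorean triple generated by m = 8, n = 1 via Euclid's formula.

a = m² - n² = 64 - 1 = 63
b = 2mn = 2·8·1 = 16
c = m² + n² = 64 + 1 = 65
Verify: 63² + 16² = 3969 + 256 = 4225 = 65² ✓

(63, 16, 65)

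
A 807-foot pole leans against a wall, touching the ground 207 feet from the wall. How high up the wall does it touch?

The ladder, wall, and ground form a right triangle with hypotenuse 807 and one leg 207.
By the Pythagorean theorem: h² = 807² - 207² = 651249 - 42849 = 608400
h = √608400 = 780 feet

780 feet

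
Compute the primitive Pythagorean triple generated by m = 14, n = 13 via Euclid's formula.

a = m² - n² = 196 - 169 = 27
b = 2mn = 2·14·13 = 364
c = m² + n² = 196 + 169 = 365
Verify: 27² + 364² = 729 + 132496 = 133225 = 365² ✓

(27, 364, 365)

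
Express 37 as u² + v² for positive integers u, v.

We need to find integers u, v > 0 such that u² + v² = 37.
Trying u = 1: v² = 37 - 1² = 37 - 1 = 36
v = 6
Check: 1² + 6² = 1 + 36 = 37 ✓

37 = 1² + 6²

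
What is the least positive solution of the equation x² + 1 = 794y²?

We need x² = 794y² - 1. Try successive y:
y = 1: x² = 794·1² - 1 = 793, not a perfect square
y = 2: x² = 794·2² - 1 = 3175, not a perfect square
y = 3: x² = 794·3² - 1 = 7145, not a perfect square
...
y = 1073: x² = 794·1073² - 1 = 914155225 = 30235² ✓
Check: 30235² - 794·1073² = 914155225 - 914155226 = -1 ✓

x = 30235, y = 1073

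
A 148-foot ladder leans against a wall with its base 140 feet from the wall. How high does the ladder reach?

The ladder, wall, and ground form a right triangle with hypotenuse 148 and one leg 140.
By the Pythagorean theorem: h² = 148² - 140² = 21904 - 19600 = 2304
h = √2304 = 48 feet

48 feet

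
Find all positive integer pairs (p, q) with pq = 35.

The positive divisors of 35 are: 1, 5, 7, 35.
Each divisor d gives the pair (d, 35/d):
(1, 35), (5, 7), (7, 5), (35, 1)

(1, 35), (5, 7), (7, 5), (35, 1)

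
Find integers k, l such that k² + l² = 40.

We need to find integers k, l > 0 such that k² + l² = 40.
Trying k = 2: l² = 40 - 2² = 40 - 4 = 36
l = 6
Check: 2² + 6² = 4 + 36 = 40 ✓

40 = 2² + 6²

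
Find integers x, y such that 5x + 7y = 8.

Step 1: Check solvability.
gcd(5, 7) = 1
Since 1 divides 8, solutions exist.

Step 2: Apply extended Euclidean algorithm to find gcd.
We find integers such that 5*x0 + 7*y0 = 1

Step 3: Scale the particular solution.
Multiply by 8/1 = 8:
x = 24, y = -16

Step 4: Verify.
5*(24) + 7*(-16) = 8 = 8 ✓

x = 24, y = -16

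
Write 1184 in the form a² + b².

We need to find integers a, b > 0 such that a² + b² = 1184.
Trying a = 20: b² = 1184 - 20² = 1184 - 400 = 784
b = 28
Check: 20² + 28² = 400 + 784 = 1184 ✓

1184 = 20² + 28²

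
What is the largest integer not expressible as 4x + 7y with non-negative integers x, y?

For two coprime denominations a and b, the Frobenius number (largest value not representable as a non-negative combination) is ab - a - b.
Here gcd(4, 7) = 1, so they are coprime.
F(4, 7) = 4·7 - 4 - 7 = 28 - 11 = 17

17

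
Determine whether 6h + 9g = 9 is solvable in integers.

Step 1: Compute gcd(6, 9).
gcd(6, 9) = 3

Step 2: Check divisibility.
Does 3 divide 9? 9 = 3 x 3, so yes.

By the theorem on linear Diophantine equations, 6h + 9g = 9 has integer solutions if and only if gcd(6, 9) divides 9. Since 3 | 9, solutions exist.

Yes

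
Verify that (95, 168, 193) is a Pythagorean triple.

Compute a² + b² = 95² + 168² = 9025 + 28224 = 37249
Compute c² = 193² = 37249
Since 37249 = 37249, confirmed.

Yes, it is a Pythagorean triple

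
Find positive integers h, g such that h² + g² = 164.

Search for h with 164 - h² a perfect square.
h = 8: 164 - 8² = 164 - 64 = 100 = 10² ✓
So h = 8, g = 10.

h = 8, g = 10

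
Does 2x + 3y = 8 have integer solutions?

Step 1: Compute gcd(2, 3).
gcd(2, 3) = 1

Step 2: Check divisibility.
Does 1 divide 8? 8 = 1 x 8, so yes.

By the theorem on linear Diophantine equations, 2x + 3y = 8 has integer solutions if and only if gcd(2, 3) divides 8. Since 1 | 8, solutions exist.

Yes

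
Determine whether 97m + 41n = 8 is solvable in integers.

Step 1: Compute gcd(97, 41).
gcd(97, 41) = 1

Step 2: Check divisibility.
Does 1 divide 8? 8 = 1 x 8, so yes.

By the theorem on linear Diophantine equations, 97m + 41n = 8 has integer solutions if and only if gcd(97, 41) divides 8. Since 1 | 8, solutions exist.

Yes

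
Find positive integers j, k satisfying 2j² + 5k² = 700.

Try small values of j and check whether (700 - 2j²)/5 is a perfect square.
j = 10: 2·10² = 200, so 5k² = 700 - 200 = 500, giving k² = 100, k = 10.
Check: 2·10² + 5·10² = 200 + 500 = 700 ✓

j = 10, k = 10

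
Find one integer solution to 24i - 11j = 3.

Step 1: Check solvability.
gcd(24, 11) = 1
Since 1 divides 3, solutions exist.

Step 2: Apply extended Euclidean algorithm to find gcd.
We find integers such that 24*x0 + 11*y0 = 1

Step 3: Scale the particular solution.
Multiply by 3/1 = 3:
i = -15, j = -33

Step 4: Verify.
24*(-15) - 11*(-33) = 3 = 3 ✓

i = -15, j = -33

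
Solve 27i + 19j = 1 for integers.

Step 1: Check solvability.
gcd(27, 19) = 1
Since 1 divides 1, solutions exist.

Step 2: Apply extended Euclidean algorithm to find gcd.
We find integers such that 27*x0 + 19*y0 = 1

Step 3: Scale the particular solution.
Multiply by 1/1 = 1:
i = -7, j = 10

Step 4: Verify.
27*(-7) + 19*(10) = 1 = 1 ✓

i = -7, j = 10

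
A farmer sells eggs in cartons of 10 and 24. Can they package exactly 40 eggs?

We need non-negative a, b with 10a + 24b = 40.
gcd(10, 24) = 2 divides 40.
Try a = 4: 24b = 40 - 40 = 0, so b = 0.
One way: 4 cartons of 10 and 0 cartons of 24.

Yes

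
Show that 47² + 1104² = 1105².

Compute a² + b² = 47² + 1104² = 2209 + 1218816 = 1221025
Compute c² = 1105² = 1221025
Since 1221025 = 1221025, confirmed.

Yes, it is a Pythagorean triple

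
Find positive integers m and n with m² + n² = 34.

We need to find integers m, n > 0 such that m² + n² = 34.
Trying m = 3: n² = 34 - 3² = 34 - 9 = 25
n = 5
Check: 3² + 5² = 9 + 25 = 34 ✓

34 = 3² + 5²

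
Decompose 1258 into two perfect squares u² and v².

We need to find integers u, v > 0 such that u² + v² = 1258.
Trying u = 13: v² = 1258 - 13² = 1258 - 169 = 1089
v = 33
Check: 13² + 33² = 169 + 1089 = 1258 ✓

1258 = 13² + 33²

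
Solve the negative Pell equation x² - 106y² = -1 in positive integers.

We need x² = 106y² - 1. Try successive y:
y = 1: x² = 106·1² - 1 = 105, not a perfect square
y = 2: x² = 106·2² - 1 = 423, not a perfect square
y = 3: x² = 106·3² - 1 = 953, not a perfect square
...
y = 389: x² = 106·389² - 1 = 16040025 = 4005² ✓
Check: 4005² - 106·389² = 16040025 - 16040026 = -1 ✓

x = 4005, y = 389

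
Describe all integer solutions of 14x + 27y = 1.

Step 1: Compute gcd(14, 27) = 1.
Since 1 divides 1, solutions exist.

Step 2: Find a particular solution using extended Euclidean algorithm.
We get x₀ = 2, y₀ = -1.
Check: 14*2 + 27*-1 = 1 = 1 ✓

Step 3: Write the general solution.
x = 2 + (27/1)t = 2 + 27t
y = -1 - (14/1)t = -1 - 14t
for any integer t.

x = 2 + 27t, y = -1 - 14t for integer t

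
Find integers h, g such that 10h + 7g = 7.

Step 1: Check solvability.
gcd(10, 7) = 1
Since 1 divides 7, solutions exist.

Step 2: Apply extended Euclidean algorithm to find gcd.
We find integers such that 10*x0 + 7*y0 = 1

Step 3: Scale the particular solution.
Multiply by 7/1 = 7:
h = -14, g = 21

Step 4: Verify.
10*(-14) + 7*(21) = 7 = 7 ✓

h = -14, g = 21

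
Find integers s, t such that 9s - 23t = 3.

Step 1: Check solvability.
gcd(9, 23) = 1
Since 1 divides 3, solutions exist.

Step 2: Apply extended Euclidean algorithm to find gcd.
We find integers such that 9*x0 + 23*y0 = 1

Step 3: Scale the particular solution.
Multiply by 3/1 = 3:
s = -15, t = -6

Step 4: Verify.
9*(-15) - 23*(-6) = 3 = 3 ✓

s = -15, t = -6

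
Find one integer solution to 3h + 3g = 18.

Step 1: Check solvability.
gcd(3, 3) = 3
Since 3 divides 18, solutions exist.

Step 2: Apply extended Euclidean algorithm to find gcd.
We find integers such that 3*x0 + 3*y0 = 3

Step 3: Scale the particular solution.
Multiply by 18/3 = 6:
h = 0, g = 6

Step 4: Verify.
3*(0) + 3*(6) = 18 = 18 ✓

h = 0, g = 6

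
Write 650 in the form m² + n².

We need to find integers m, n > 0 such that m² + n² = 650.
Trying m = 5: n² = 650 - 5² = 650 - 25 = 625
n = 25
Check: 5² + 25² = 25 + 625 = 650 ✓

650 = 5² + 25²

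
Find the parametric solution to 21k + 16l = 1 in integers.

Step 1: Compute gcd(21, 16) = 1.
Since 1 divides 1, solutions exist.

Step 2: Find a particular solution using extended Euclidean algorithm.
We get k₀ = -3, l₀ = 4.
Check: 21*-3 + 16*4 = 1 = 1 ✓

Step 3: Write the general solution.
k = -3 + (16/1)t = -3 + 16t
l = 4 - (21/1)t = 4 - 21t
for any integer t.

k = -3 + 16t, l = 4 - 21t for integer t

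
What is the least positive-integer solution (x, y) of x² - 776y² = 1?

We seek the smallest positive integers (x, y) with x² - 776y² = 1, i.e., x² = 776y² + 1.
Try successive y values:
y = 1: x² = 776·1² + 1 = 777, not a perfect square
y = 2: x² = 776·2² + 1 = 3105, not a perfect square
y = 3: x² = 776·3² + 1 = 6985, not a perfect square
... continuing the search (or via continued fractions) ...
y = 7: x² = 776·7² + 1 = 38025, x = 195 ✓

Verify: 195² - 776·7² = 38025 - 38024 = 1 ✓

x = 195, y = 7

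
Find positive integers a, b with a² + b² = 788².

We need a² + b² = 788² = 620944.
Trying: 780² + 112² = 608400 + 12544 = 620944 ✓

(780, 112, 788)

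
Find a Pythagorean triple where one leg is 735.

We need the other leg and hypotenuse such that 735² + x² = c².
Take x = 1088, c = 1313: 735² + 1088² = 540225 + 1183744 = 1723969 = 1313² ✓
Triple: (735, 1088, 1313)

(735, 1088, 1313)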